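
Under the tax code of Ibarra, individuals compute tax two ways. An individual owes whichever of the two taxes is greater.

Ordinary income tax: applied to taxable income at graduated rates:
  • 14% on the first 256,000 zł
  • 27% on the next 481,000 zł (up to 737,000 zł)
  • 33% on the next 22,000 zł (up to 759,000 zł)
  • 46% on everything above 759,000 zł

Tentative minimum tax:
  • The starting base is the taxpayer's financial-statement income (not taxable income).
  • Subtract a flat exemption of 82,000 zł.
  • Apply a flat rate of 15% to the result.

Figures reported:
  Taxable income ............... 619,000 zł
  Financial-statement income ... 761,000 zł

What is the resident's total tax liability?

Ordinary income tax:
  256,000 zł × 14% = 35,840 zł
  363,000 zł × 27% = 98,010 zł
  → 133,850 zł

Tentative minimum tax:
  Base (financial-statement income): 761,000 zł
  Less exemption 82,000 zł → base 679,000 zł
  679,000 zł × 15% = 101,850 zł

133,850 zł > 101,850 zł, so the ordinary income tax governs.

133,850 zł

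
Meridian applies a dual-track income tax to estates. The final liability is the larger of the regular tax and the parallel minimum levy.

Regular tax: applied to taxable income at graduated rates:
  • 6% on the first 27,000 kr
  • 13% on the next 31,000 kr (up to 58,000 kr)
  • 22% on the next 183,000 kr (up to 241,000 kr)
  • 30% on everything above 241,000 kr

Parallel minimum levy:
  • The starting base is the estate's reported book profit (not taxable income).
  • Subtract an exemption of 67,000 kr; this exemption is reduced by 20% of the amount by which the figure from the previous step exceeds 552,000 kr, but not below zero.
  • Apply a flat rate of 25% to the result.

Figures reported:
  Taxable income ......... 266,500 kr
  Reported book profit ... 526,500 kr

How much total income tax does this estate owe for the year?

Regular tax:
  27,000 kr × 6% = 1,620 kr
  31,000 kr × 13% = 4,030 kr
  183,000 kr × 22% = 40,260 kr
  25,500 kr × 30% = 7,650 kr
  → 53,560 kr

Parallel minimum levy:
  Base (reported book profit): 526,500 kr
  Exemption: 526,500 kr ≤ 552,000 kr, so full 67,000 kr applies
  Base: 526,500 kr − 67,000 kr = 459,500 kr
  459,500 kr × 25% = 114,875 kr

114,875 kr > 53,560 kr, so the parallel minimum levy is the binding amount.

114,875 kr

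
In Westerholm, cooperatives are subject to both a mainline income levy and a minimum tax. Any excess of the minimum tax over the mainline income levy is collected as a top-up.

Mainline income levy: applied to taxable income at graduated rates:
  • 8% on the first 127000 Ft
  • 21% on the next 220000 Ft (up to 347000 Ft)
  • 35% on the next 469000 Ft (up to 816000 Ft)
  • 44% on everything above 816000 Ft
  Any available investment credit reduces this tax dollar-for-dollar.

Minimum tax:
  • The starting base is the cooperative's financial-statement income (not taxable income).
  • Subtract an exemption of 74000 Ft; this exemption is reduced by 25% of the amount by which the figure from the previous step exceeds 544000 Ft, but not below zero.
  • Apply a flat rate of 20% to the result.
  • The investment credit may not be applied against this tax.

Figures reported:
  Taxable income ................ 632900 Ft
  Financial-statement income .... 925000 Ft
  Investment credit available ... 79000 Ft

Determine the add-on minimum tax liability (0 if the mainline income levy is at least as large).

Minimum tax:
  Base (financial-statement income): 925000 Ft
  Exemption: 25% × (925000 Ft − 544000 Ft) = 95250 Ft ≥ 74000 Ft, so the exemption is fully phased out
  Base: 925000 Ft − 0 Ft = 925000 Ft
  925000 Ft × 20% = 185000 Ft

Mainline income levy:
  127000 Ft × 8% = 10160 Ft
  220000 Ft × 21% = 46200 Ft
  285900 Ft × 35% = 100065 Ft
  → 156425 Ft
  Less investment credit 79000 Ft → 77425 Ft

Excess of minimum tax over mainline income levy: 185000 Ft − 77425 Ft = 107575 Ft.

107575 Ft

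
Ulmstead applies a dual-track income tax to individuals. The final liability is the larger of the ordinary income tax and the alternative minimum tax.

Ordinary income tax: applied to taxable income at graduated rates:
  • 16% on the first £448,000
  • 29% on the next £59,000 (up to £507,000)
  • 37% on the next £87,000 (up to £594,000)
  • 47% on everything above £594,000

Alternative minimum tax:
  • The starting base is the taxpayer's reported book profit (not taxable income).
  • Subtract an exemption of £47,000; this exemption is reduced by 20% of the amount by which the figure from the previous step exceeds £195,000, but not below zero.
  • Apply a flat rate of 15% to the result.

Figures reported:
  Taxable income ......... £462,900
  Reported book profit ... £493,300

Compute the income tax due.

Alternative minimum tax:
  Base (reported book profit): £493,300
  Exemption: 20% × (£493,300 − £195,000) = £59,660 ≥ £47,000, so the exemption is fully phased out
  Base: £493,300 − £0 = £493,300
  £493,300 × 15% = £73,995

Ordinary income tax:
  £448,000 × 16% = £71,680
  £14,900 × 29% = £4,321
  → £76,001

£76,001 > £73,995, so the ordinary income tax governs.

£76,001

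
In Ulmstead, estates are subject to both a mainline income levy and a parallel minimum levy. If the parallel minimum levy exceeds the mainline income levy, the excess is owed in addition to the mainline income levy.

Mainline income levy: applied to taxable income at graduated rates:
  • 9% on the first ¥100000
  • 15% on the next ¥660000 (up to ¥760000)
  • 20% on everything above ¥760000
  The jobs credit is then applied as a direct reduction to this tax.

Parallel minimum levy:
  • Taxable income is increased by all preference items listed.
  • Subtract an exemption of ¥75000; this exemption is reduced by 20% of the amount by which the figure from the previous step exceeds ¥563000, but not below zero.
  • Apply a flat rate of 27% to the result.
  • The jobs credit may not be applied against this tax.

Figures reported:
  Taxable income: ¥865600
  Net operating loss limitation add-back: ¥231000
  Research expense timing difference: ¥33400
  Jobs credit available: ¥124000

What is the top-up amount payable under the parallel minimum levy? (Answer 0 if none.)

¥299980

Parallel minimum levy:
  Adjusted income: ¥865600 + ¥231000 + ¥33400 = ¥1130000
  Exemption: 20% × (¥1130000 − ¥563000) = ¥113400 ≥ ¥75000, so the exemption is fully phased out
  Base: ¥1130000 − ¥0 = ¥1130000
  ¥1130000 × 27% = ¥305100

Mainline income levy:
  ¥100000 × 9% = ¥9000
  ¥660000 × 15% = ¥99000
  ¥105600 × 20% = ¥21120
  → ¥129120
  Less jobs credit ¥124000 → ¥5120

Excess of parallel minimum levy over mainline income levy: ¥305100 − ¥5120 = ¥299980.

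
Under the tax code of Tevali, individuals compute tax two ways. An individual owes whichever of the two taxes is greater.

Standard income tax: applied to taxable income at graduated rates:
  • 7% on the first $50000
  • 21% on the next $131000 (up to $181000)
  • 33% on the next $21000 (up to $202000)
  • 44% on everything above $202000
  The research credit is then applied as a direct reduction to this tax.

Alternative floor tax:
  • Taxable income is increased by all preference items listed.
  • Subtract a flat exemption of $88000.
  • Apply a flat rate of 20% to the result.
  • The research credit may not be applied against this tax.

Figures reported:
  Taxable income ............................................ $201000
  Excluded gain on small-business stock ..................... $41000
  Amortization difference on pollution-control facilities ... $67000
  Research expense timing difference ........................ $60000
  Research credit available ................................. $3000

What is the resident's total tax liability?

Alternative floor tax:
  Adjusted income: $201000 + $41000 + $67000 + $60000 = $369000
  Less exemption $88000 → base $281000
  $281000 × 20% = $56200

Standard income tax:
  $50000 × 7% = $3500
  $131000 × 21% = $27510
  $20000 × 33% = $6600
  → $37610
  Less research credit $3000 → $34610

$56200 > $34610, so the alternative floor tax is the binding amount.

$56200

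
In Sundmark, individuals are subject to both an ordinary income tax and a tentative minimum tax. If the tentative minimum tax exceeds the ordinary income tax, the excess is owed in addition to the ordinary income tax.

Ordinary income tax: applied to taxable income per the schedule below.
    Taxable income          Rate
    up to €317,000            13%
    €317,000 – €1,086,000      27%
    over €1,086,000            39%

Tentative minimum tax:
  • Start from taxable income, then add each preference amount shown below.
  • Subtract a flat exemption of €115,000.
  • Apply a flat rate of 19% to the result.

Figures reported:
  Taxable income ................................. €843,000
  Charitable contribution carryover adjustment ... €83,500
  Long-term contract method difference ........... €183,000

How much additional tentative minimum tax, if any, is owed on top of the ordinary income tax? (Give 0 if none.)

Tentative minimum tax:
  Adjusted income: €843,000 + €83,500 + €183,000 = €1,109,500
  Less exemption €115,000 → base €994,500
  €994,500 × 19% = €188,955

Ordinary income tax:
  €317,000 × 13% = €41,210
  €526,000 × 27% = €142,020
  → €183,230

Excess of tentative minimum tax over ordinary income tax: €188,955 − €183,230 = €5,725.

€5,725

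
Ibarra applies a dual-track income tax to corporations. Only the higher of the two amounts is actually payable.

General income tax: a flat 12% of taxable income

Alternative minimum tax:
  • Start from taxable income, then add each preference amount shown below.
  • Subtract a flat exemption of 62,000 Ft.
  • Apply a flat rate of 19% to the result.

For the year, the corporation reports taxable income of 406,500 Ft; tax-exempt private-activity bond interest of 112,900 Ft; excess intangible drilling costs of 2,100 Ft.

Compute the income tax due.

General income tax:
  406,500 Ft × 12% = 48,780 Ft

Alternative minimum tax:
  Adjusted income: 406,500 Ft + 112,900 Ft + 2,100 Ft = 521,500 Ft
  Less exemption 62,000 Ft → base 459,500 Ft
  459,500 Ft × 19% = 87,305 Ft

87,305 Ft > 48,780 Ft, so the alternative minimum tax is the binding amount.

87,305 Ft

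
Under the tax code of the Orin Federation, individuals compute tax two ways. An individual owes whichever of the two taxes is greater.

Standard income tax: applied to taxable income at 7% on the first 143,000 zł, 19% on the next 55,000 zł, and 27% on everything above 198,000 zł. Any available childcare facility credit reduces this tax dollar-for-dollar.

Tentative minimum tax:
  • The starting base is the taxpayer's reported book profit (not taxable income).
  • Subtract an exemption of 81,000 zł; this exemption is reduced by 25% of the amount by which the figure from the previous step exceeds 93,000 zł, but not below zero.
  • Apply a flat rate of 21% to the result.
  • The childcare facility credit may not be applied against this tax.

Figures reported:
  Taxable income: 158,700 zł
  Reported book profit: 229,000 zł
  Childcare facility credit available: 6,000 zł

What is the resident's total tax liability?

38,220 zł

Standard income tax:
  143,000 zł × 7% = 10,010 zł
  15,700 zł × 19% = 2,983 zł
  → 12,993 zł
  Less childcare facility credit 6,000 zł → 6,993 zł

Tentative minimum tax:
  Base (reported book profit): 229,000 zł
  Exemption: 81,000 zł − 25% × (229,000 zł − 93,000 zł) = 81,000 zł − 34,000 zł = 47,000 zł
  Base: 229,000 zł − 47,000 zł = 182,000 zł
  182,000 zł × 21% = 38,220 zł

38,220 zł > 6,993 zł, so the tentative minimum tax is the binding amount.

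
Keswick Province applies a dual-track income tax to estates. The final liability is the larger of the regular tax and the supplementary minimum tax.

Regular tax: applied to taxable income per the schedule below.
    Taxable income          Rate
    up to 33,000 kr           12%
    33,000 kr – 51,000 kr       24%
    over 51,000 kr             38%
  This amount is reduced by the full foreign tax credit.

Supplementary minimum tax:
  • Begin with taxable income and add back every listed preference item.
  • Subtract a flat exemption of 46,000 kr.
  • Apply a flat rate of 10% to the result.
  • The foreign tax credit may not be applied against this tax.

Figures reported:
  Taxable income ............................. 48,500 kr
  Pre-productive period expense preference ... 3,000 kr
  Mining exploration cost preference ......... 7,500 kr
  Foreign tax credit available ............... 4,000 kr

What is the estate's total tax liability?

3,680 kr

Supplementary minimum tax:
  Adjusted income: 48,500 kr + 3,000 kr + 7,500 kr = 59,000 kr
  Less exemption 46,000 kr → base 13,000 kr
  13,000 kr × 10% = 1,300 kr

Regular tax:
  33,000 kr × 12% = 3,960 kr
  15,500 kr × 24% = 3,720 kr
  → 7,680 kr
  Less foreign tax credit 4,000 kr → 3,680 kr

3,680 kr > 1,300 kr, so the regular tax governs.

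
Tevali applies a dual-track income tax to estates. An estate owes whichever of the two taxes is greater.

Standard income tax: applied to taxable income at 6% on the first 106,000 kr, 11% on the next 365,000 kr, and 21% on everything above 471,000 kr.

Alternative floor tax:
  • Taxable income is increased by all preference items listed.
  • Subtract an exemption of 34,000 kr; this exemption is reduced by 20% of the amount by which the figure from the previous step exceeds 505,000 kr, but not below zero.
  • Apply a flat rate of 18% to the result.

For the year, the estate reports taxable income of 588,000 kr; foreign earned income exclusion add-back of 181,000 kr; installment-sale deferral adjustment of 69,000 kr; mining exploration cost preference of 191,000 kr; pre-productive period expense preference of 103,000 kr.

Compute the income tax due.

Alternative floor tax:
  Adjusted income: 588,000 kr + 181,000 kr + 69,000 kr + 191,000 kr + 103,000 kr = 1,132,000 kr
  Exemption: 20% × (1,132,000 kr − 505,000 kr) = 125,400 kr ≥ 34,000 kr, so the exemption is fully phased out
  Base: 1,132,000 kr − 0 kr = 1,132,000 kr
  1,132,000 kr × 18% = 203,760 kr

Standard income tax:
  106,000 kr × 6% = 6,360 kr
  365,000 kr × 11% = 40,150 kr
  117,000 kr × 21% = 24,570 kr
  → 71,080 kr

203,760 kr > 71,080 kr, so the alternative floor tax is the binding amount.

203,760 kr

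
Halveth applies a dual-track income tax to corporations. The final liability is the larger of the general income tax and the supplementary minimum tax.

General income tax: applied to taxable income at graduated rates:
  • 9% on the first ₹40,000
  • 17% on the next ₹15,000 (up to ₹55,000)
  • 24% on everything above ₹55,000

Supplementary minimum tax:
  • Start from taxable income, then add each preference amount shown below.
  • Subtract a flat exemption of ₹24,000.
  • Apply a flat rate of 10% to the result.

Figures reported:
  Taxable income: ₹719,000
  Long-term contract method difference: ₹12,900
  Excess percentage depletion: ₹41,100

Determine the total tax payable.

₹165,510

Supplementary minimum tax:
  Adjusted income: ₹719,000 + ₹12,900 + ₹41,100 = ₹773,000
  Less exemption ₹24,000 → base ₹749,000
  ₹749,000 × 10% = ₹74,900

General income tax:
  ₹40,000 × 9% = ₹3,600
  ₹15,000 × 17% = ₹2,550
  ₹664,000 × 24% = ₹159,360
  → ₹165,510

₹165,510 > ₹74,900, so the general income tax governs.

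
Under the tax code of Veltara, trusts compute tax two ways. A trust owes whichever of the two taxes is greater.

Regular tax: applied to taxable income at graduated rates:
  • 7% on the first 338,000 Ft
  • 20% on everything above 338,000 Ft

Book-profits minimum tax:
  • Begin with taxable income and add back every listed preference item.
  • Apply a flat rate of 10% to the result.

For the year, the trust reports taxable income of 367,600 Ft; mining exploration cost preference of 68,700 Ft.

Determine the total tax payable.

43,630 Ft

Regular tax:
  338,000 Ft × 7% = 23,660 Ft
  29,600 Ft × 20% = 5,920 Ft
  → 29,580 Ft

Book-profits minimum tax:
  Adjusted income: 367,600 Ft + 68,700 Ft = 436,300 Ft
  436,300 Ft × 10% = 43,630 Ft

43,630 Ft > 29,580 Ft, so the book-profits minimum tax is the binding amount.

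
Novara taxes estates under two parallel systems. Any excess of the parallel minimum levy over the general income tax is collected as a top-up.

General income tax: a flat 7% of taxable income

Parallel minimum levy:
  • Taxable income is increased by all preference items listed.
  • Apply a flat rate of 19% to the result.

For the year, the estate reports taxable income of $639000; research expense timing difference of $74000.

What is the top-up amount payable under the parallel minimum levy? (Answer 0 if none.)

Parallel minimum levy:
  Adjusted income: $639000 + $74000 = $713000
  $713000 × 19% = $135470

General income tax:
  $639000 × 7% = $44730

Excess of parallel minimum levy over general income tax: $135470 − $44730 = $90740.

$90740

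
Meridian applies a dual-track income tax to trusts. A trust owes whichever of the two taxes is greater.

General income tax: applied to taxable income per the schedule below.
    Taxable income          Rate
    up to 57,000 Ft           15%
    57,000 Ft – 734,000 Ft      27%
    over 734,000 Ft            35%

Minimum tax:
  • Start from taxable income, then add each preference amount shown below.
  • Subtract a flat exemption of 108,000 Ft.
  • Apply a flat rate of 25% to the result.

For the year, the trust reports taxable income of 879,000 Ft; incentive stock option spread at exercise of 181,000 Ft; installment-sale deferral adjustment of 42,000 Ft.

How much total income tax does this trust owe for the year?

248,500 Ft

Minimum tax:
  Adjusted income: 879,000 Ft + 181,000 Ft + 42,000 Ft = 1,102,000 Ft
  Less exemption 108,000 Ft → base 994,000 Ft
  994,000 Ft × 25% = 248,500 Ft

General income tax:
  57,000 Ft × 15% = 8,550 Ft
  677,000 Ft × 27% = 182,790 Ft
  145,000 Ft × 35% = 50,750 Ft
  → 242,090 Ft

248,500 Ft > 242,090 Ft, so the minimum tax is the binding amount.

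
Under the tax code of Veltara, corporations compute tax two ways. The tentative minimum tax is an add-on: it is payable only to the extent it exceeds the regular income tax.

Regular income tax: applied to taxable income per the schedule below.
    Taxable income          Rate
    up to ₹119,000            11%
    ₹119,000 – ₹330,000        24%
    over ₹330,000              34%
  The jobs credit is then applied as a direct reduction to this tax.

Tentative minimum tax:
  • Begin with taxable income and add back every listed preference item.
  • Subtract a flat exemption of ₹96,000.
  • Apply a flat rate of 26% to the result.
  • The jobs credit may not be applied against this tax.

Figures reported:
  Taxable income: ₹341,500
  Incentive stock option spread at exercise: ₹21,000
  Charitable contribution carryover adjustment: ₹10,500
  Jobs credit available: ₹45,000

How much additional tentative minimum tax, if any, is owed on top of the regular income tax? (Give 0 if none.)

Tentative minimum tax:
  Adjusted income: ₹341,500 + ₹21,000 + ₹10,500 = ₹373,000
  Less exemption ₹96,000 → base ₹277,000
  ₹277,000 × 26% = ₹72,020

Regular income tax:
  ₹119,000 × 11% = ₹13,090
  ₹211,000 × 24% = ₹50,640
  ₹11,500 × 34% = ₹3,910
  → ₹67,640
  Less jobs credit ₹45,000 → ₹22,640

Excess of tentative minimum tax over regular income tax: ₹72,020 − ₹22,640 = ₹49,380.

₹49,380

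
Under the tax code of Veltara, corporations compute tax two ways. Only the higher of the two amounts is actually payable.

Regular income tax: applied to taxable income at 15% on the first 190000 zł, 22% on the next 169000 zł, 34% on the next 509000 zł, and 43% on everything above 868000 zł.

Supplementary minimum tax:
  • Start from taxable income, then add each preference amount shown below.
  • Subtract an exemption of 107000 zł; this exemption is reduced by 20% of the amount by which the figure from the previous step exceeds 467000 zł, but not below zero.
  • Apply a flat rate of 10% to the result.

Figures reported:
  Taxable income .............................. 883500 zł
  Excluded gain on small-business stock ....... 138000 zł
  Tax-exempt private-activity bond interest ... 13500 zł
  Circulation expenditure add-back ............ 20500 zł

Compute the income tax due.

Regular income tax:
  190000 zł × 15% = 28500 zł
  169000 zł × 22% = 37180 zł
  509000 zł × 34% = 173060 zł
  15500 zł × 43% = 6665 zł
  → 245405 zł

Supplementary minimum tax:
  Adjusted income: 883500 zł + 138000 zł + 13500 zł + 20500 zł = 1055500 zł
  Exemption: 20% × (1055500 zł − 467000 zł) = 117700 zł ≥ 107000 zł, so the exemption is fully phased out
  Base: 1055500 zł − 0 zł = 1055500 zł
  1055500 zł × 10% = 105550 zł

245405 zł > 105550 zł, so the regular income tax governs.

245405 zł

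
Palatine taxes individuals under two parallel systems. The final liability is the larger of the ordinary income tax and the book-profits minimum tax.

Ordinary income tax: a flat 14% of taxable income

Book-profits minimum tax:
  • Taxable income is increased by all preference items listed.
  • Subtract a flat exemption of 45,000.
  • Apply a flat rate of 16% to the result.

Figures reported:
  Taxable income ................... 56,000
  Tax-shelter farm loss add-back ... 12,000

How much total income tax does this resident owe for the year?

7,840

Ordinary income tax:
  56,000 × 14% = 7,840

Book-profits minimum tax:
  Adjusted income: 56,000 + 12,000 = 68,000
  Less exemption 45,000 → base 23,000
  23,000 × 16% = 3,680

7,840 > 3,680, so the ordinary income tax governs.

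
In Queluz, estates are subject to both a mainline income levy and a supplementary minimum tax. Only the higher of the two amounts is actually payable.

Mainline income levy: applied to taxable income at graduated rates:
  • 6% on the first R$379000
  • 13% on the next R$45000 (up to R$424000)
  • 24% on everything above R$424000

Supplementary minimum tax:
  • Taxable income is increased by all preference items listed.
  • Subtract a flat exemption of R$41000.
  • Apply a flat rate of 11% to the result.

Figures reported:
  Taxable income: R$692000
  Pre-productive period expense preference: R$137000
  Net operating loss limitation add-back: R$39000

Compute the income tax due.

R$92910

Supplementary minimum tax:
  Adjusted income: R$692000 + R$137000 + R$39000 = R$868000
  Less exemption R$41000 → base R$827000
  R$827000 × 11% = R$90970

Mainline income levy:
  R$379000 × 6% = R$22740
  R$45000 × 13% = R$5850
  R$268000 × 24% = R$64320
  → R$92910

R$92910 > R$90970, so the mainline income levy governs.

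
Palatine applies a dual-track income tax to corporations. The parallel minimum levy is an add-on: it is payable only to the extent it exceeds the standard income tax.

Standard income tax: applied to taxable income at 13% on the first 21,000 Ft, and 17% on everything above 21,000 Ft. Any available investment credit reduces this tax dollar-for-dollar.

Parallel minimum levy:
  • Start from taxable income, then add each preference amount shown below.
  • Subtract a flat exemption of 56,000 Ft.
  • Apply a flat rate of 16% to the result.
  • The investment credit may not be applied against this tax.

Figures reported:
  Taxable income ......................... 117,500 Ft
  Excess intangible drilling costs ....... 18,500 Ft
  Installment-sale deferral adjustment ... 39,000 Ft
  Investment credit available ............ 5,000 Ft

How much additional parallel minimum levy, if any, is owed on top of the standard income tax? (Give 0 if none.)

4,905 Ft

Parallel minimum levy:
  Adjusted income: 117,500 Ft + 18,500 Ft + 39,000 Ft = 175,000 Ft
  Less exemption 56,000 Ft → base 119,000 Ft
  119,000 Ft × 16% = 19,040 Ft

Standard income tax:
  21,000 Ft × 13% = 2,730 Ft
  96,500 Ft × 17% = 16,405 Ft
  → 19,135 Ft
  Less investment credit 5,000 Ft → 14,135 Ft

Excess of parallel minimum levy over standard income tax: 19,040 Ft − 14,135 Ft = 4,905 Ft.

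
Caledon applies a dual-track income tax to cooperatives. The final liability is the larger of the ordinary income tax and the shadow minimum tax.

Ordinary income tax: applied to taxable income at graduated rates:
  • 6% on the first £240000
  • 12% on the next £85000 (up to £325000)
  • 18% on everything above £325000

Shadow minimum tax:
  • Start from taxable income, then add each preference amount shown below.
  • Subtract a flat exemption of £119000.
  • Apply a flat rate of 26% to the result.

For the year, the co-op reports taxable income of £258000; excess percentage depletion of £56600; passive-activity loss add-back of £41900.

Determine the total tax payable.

Ordinary income tax:
  £240000 × 6% = £14400
  £18000 × 12% = £2160
  → £16560

Shadow minimum tax:
  Adjusted income: £258000 + £56600 + £41900 = £356500
  Less exemption £119000 → base £237500
  £237500 × 26% = £61750

£61750 > £16560, so the shadow minimum tax is the binding amount.

£61750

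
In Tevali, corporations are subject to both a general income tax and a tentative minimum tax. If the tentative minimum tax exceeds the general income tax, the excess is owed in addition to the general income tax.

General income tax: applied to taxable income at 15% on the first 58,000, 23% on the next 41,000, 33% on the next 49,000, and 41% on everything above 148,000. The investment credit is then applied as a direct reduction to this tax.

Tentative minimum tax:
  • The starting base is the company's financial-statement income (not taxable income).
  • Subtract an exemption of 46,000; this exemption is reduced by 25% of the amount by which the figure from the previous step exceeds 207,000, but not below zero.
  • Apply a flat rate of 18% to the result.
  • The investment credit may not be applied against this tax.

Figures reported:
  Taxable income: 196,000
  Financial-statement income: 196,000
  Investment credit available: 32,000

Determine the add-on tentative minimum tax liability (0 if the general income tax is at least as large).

Tentative minimum tax:
  Base (financial-statement income): 196,000
  Exemption: 196,000 ≤ 207,000, so full 46,000 applies
  Base: 196,000 − 46,000 = 150,000
  150,000 × 18% = 27,000

General income tax:
  58,000 × 15% = 8,700
  41,000 × 23% = 9,430
  49,000 × 33% = 16,170
  48,000 × 41% = 19,680
  → 53,980
  Less investment credit 32,000 → 21,980

Excess of tentative minimum tax over general income tax: 27,000 − 21,980 = 5,020.

5,020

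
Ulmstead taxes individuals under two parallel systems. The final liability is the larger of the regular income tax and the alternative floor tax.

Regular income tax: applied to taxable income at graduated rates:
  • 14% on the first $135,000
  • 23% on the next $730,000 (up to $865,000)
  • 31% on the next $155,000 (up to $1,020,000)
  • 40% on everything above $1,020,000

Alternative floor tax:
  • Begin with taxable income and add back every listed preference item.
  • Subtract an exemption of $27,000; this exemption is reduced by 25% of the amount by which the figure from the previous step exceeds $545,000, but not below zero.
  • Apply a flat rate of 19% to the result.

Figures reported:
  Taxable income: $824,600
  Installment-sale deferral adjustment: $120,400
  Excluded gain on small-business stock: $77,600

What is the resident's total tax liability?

Regular income tax:
  $135,000 × 14% = $18,900
  $689,600 × 23% = $158,608
  → $177,508

Alternative floor tax:
  Adjusted income: $824,600 + $120,400 + $77,600 = $1,022,600
  Exemption: 25% × ($1,022,600 − $545,000) = $119,400 ≥ $27,000, so the exemption is fully phased out
  Base: $1,022,600 − $0 = $1,022,600
  $1,022,600 × 19% = $194,294

$194,294 > $177,508, so the alternative floor tax is the binding amount.

$194,294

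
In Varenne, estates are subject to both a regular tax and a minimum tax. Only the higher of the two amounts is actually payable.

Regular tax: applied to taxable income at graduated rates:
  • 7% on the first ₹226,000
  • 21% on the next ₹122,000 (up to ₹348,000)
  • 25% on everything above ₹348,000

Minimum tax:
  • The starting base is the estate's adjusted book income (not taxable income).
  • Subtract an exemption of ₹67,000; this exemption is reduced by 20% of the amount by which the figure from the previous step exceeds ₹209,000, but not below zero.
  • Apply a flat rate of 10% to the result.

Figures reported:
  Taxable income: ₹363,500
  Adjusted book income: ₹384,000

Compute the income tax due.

Regular tax:
  ₹226,000 × 7% = ₹15,820
  ₹122,000 × 21% = ₹25,620
  ₹15,500 × 25% = ₹3,875
  → ₹45,315

Minimum tax:
  Base (adjusted book income): ₹384,000
  Exemption: ₹67,000 − 20% × (₹384,000 − ₹209,000) = ₹67,000 − ₹35,000 = ₹32,000
  Base: ₹384,000 − ₹32,000 = ₹352,000
  ₹352,000 × 10% = ₹35,200

₹45,315 > ₹35,200, so the regular tax governs.

₹45,315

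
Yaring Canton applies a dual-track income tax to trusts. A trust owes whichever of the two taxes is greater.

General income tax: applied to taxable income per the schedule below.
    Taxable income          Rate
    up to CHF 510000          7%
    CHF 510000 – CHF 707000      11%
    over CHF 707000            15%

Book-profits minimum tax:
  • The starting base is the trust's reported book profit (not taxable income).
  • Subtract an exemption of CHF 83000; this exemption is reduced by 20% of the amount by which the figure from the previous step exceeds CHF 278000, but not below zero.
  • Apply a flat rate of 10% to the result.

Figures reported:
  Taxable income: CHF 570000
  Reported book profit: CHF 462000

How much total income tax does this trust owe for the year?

CHF 42300

General income tax:
  CHF 510000 × 7% = CHF 35700
  CHF 60000 × 11% = CHF 6600
  → CHF 42300

Book-profits minimum tax:
  Base (reported book profit): CHF 462000
  Exemption: CHF 83000 − 20% × (CHF 462000 − CHF 278000) = CHF 83000 − CHF 36800 = CHF 46200
  Base: CHF 462000 − CHF 46200 = CHF 415800
  CHF 415800 × 10% = CHF 41580

CHF 42300 > CHF 41580, so the general income tax governs.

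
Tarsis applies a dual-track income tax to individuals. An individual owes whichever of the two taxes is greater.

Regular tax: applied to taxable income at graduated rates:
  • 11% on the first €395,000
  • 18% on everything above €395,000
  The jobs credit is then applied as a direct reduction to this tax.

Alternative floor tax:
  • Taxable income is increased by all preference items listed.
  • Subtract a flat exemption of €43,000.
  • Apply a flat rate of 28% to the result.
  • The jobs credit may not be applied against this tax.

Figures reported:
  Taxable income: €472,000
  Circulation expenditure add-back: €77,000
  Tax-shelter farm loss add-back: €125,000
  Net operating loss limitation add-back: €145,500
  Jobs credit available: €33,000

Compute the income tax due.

€217,420

Regular tax:
  €395,000 × 11% = €43,450
  €77,000 × 18% = €13,860
  → €57,310
  Less jobs credit €33,000 → €24,310

Alternative floor tax:
  Adjusted income: €472,000 + €77,000 + €125,000 + €145,500 = €819,500
  Less exemption €43,000 → base €776,500
  €776,500 × 28% = €217,420

€217,420 > €24,310, so the alternative floor tax is the binding amount.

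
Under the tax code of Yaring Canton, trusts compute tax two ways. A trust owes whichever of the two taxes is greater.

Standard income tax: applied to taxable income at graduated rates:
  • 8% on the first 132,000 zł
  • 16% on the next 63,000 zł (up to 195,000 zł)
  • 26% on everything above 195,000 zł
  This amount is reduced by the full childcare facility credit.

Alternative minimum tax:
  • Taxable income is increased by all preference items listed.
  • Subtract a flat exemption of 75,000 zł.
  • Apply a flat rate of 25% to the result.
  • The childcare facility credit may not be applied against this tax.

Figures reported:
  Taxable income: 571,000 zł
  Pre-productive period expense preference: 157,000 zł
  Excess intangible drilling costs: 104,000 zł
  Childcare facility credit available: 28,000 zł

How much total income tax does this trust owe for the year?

Standard income tax:
  132,000 zł × 8% = 10,560 zł
  63,000 zł × 16% = 10,080 zł
  376,000 zł × 26% = 97,760 zł
  → 118,400 zł
  Less childcare facility credit 28,000 zł → 90,400 zł

Alternative minimum tax:
  Adjusted income: 571,000 zł + 157,000 zł + 104,000 zł = 832,000 zł
  Less exemption 75,000 zł → base 757,000 zł
  757,000 zł × 25% = 189,250 zł

189,250 zł > 90,400 zł, so the alternative minimum tax is the binding amount.

189,250 zł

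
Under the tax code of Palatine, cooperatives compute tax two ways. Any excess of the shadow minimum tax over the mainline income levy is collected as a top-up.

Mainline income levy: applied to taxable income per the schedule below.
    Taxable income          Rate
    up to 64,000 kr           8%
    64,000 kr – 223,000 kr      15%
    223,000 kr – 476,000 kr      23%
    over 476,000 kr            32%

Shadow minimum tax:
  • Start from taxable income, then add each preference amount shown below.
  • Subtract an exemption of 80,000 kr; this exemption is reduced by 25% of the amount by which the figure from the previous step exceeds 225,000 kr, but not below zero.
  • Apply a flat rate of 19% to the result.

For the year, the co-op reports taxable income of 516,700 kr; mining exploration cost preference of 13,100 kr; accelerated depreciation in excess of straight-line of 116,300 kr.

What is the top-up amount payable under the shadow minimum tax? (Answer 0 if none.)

22,575 kr

Shadow minimum tax:
  Adjusted income: 516,700 kr + 13,100 kr + 116,300 kr = 646,100 kr
  Exemption: 25% × (646,100 kr − 225,000 kr) = 105,275 kr ≥ 80,000 kr, so the exemption is fully phased out
  Base: 646,100 kr − 0 kr = 646,100 kr
  646,100 kr × 19% = 122,759 kr

Mainline income levy:
  64,000 kr × 8% = 5,120 kr
  159,000 kr × 15% = 23,850 kr
  253,000 kr × 23% = 58,190 kr
  40,700 kr × 32% = 13,024 kr
  → 100,184 kr

Excess of shadow minimum tax over mainline income levy: 122,759 kr − 100,184 kr = 22,575 kr.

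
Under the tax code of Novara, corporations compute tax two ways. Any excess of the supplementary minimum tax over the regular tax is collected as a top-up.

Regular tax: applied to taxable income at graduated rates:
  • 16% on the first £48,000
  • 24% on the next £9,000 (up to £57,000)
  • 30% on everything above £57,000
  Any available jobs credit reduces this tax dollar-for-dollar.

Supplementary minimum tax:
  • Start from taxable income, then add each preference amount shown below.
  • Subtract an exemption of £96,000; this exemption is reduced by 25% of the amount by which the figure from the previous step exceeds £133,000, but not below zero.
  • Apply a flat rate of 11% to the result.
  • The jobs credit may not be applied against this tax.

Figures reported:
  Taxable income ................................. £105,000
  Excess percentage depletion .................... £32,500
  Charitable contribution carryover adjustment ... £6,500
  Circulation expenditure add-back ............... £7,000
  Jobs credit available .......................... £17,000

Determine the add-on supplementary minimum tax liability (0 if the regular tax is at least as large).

£0

Regular tax:
  £48,000 × 16% = £7,680
  £9,000 × 24% = £2,160
  £48,000 × 30% = £14,400
  → £24,240
  Less jobs credit £17,000 → £7,240

Supplementary minimum tax:
  Adjusted income: £105,000 + £32,500 + £6,500 + £7,000 = £151,000
  Exemption: £96,000 − 25% × (£151,000 − £133,000) = £96,000 − £4,500 = £91,500
  Base: £151,000 − £91,500 = £59,500
  £59,500 × 11% = £6,545

£6,545 ≤ £7,240, so no add-on is due.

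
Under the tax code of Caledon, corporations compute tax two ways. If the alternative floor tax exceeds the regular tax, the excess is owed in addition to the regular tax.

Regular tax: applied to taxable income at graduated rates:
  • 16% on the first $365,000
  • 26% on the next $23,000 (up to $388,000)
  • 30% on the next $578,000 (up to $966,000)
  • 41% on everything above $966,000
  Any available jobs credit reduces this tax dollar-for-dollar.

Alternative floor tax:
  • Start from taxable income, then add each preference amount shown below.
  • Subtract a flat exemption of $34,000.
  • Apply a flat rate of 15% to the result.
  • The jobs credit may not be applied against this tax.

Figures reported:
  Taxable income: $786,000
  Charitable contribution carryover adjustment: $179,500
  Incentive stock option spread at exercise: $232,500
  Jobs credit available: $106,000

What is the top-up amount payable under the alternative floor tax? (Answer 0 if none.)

Alternative floor tax:
  Adjusted income: $786,000 + $179,500 + $232,500 = $1,198,000
  Less exemption $34,000 → base $1,164,000
  $1,164,000 × 15% = $174,600

Regular tax:
  $365,000 × 16% = $58,400
  $23,000 × 26% = $5,980
  $398,000 × 30% = $119,400
  → $183,780
  Less jobs credit $106,000 → $77,780

Excess of alternative floor tax over regular tax: $174,600 − $77,780 = $96,820.

$96,820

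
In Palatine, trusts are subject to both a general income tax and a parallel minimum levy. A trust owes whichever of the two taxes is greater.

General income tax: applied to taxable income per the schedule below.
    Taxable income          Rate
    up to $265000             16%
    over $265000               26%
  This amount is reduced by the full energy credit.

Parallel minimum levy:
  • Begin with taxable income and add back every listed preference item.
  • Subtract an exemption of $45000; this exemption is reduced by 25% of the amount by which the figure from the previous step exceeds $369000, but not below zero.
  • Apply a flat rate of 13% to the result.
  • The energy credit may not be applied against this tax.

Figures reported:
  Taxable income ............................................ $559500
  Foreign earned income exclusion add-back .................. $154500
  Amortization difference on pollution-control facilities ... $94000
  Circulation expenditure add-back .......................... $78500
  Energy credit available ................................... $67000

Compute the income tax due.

$115245

General income tax:
  $265000 × 16% = $42400
  $294500 × 26% = $76570
  → $118970
  Less energy credit $67000 → $51970

Parallel minimum levy:
  Adjusted income: $559500 + $154500 + $94000 + $78500 = $886500
  Exemption: 25% × ($886500 − $369000) = $129375 ≥ $45000, so the exemption is fully phased out
  Base: $886500 − $0 = $886500
  $886500 × 13% = $115245

$115245 > $51970, so the parallel minimum levy is the binding amount.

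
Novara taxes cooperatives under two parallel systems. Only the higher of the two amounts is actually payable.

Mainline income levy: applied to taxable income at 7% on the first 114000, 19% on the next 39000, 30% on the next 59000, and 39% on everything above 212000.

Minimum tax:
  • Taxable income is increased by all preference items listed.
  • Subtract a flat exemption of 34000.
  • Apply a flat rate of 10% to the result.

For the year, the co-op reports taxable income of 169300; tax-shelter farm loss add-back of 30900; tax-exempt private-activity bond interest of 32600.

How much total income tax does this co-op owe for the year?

20280

Mainline income levy:
  114000 × 7% = 7980
  39000 × 19% = 7410
  16300 × 30% = 4890
  → 20280

Minimum tax:
  Adjusted income: 169300 + 30900 + 32600 = 232800
  Less exemption 34000 → base 198800
  198800 × 10% = 19880

20280 > 19880, so the mainline income levy governs.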